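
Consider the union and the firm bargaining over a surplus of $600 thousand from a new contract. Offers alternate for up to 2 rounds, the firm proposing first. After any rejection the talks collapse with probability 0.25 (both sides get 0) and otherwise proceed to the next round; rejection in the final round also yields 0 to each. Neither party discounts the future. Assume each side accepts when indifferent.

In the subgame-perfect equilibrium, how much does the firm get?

150

Round 2 (the union proposes): rejection yields 0 for the firm; the union offers 0 and keeps 600.
Round 1 (the firm proposes): rejecting gives the union an expected 0.75 × 600 = 450, so the firm offers 450, keeping 150.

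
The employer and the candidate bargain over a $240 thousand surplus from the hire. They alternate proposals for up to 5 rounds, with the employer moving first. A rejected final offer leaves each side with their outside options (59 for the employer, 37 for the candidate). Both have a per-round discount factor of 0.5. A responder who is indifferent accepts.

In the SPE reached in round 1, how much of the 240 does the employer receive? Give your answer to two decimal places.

Round 5 (the employer proposes): the candidate gets 37 if talks fail, so the employer offers 37 and keeps 203.
Round 4 (the candidate proposes): the employer can get 203 next round, worth 0.5 × 203 = 101.5 now, so the candidate offers 101.5, keeping 138.5.
Round 3 (the employer proposes): the candidate can get 138.5 next round, worth 0.5 × 138.5 = 69.25 now, so the employer offers 69.25, keeping 170.75.
Round 2 (the candidate proposes): the employer can get 170.75 next round, worth 0.5 × 170.75 = 85.375 now, so the candidate offers 85.375, keeping 154.625.
Round 1 (the employer proposes): the candidate can get 154.625 next round, worth 0.5 × 154.625 = 77.3125 now. The employer offers 77.3125 and keeps 240 − 77.3125 = 162.6875.

162.69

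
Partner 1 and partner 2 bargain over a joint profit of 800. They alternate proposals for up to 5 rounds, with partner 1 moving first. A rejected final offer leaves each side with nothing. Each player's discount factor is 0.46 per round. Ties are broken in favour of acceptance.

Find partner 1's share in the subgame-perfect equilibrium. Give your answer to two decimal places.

559.23

Round 5 (partner 1 proposes): rejection yields 0 for partner 2; partner 1 offers 0 and keeps 800.
Round 4 (partner 2 proposes): partner 1 can get 800 next round, worth 0.46 × 800 = 368 now; partner 2 offers that and keeps 432.
Round 3 (partner 1 proposes): partner 2 can get 432 next round, worth 0.46 × 432 = 198.72 now. Partner 1 offers 198.72 and keeps 800 − 198.72 = 601.28.
Round 2 (partner 2 proposes): partner 1 can get 601.28 next round, worth 0.46 × 601.28 = 276.5888 now, so partner 2 offers 276.5888, keeping 523.4112.
Round 1 (partner 1 proposes): partner 2 can get 523.4112 next round, worth 0.46 × 523.4112 = 240.769152 now. Partner 1 offers 240.769152 and keeps 800 − 240.769152 = 559.230848.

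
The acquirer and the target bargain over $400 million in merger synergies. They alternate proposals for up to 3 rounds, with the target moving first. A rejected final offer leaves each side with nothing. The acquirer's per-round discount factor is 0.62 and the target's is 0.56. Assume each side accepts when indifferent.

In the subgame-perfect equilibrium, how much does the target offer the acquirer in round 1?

109.12

Round 3 (the target proposes): the acquirer will accept anything ≥ 0, so the target offers 0 and keeps 400.
Round 2 (the acquirer proposes): the target can get 400 next round, worth 0.56 × 400 = 224 now. The acquirer offers 224 and keeps 400 − 224 = 176.
Round 1 (the target proposes): the acquirer can get 176 next round, worth 0.62 × 176 = 109.12 now; the target offers that and keeps 290.88.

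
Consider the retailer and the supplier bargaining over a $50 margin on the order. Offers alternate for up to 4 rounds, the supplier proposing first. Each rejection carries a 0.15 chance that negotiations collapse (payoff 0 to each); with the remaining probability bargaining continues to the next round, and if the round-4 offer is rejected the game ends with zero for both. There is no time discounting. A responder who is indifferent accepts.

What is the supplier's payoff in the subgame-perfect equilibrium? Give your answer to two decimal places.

12.92

Round 4 (the retailer proposes): rejection yields 0 for the supplier; the retailer offers 0 and keeps 50.
Round 3 (the supplier proposes): rejecting gives the retailer an expected 0.85 × 50 = 42.5. The supplier offers 42.5 and keeps 50 − 42.5 = 7.5.
Round 2 (the retailer proposes): rejecting gives the supplier an expected 0.85 × 7.5 = 6.375, so the retailer offers 6.375, keeping 43.625.
Round 1 (the supplier proposes): rejecting gives the retailer an expected 0.85 × 43.625 = 37.08125. The supplier offers 37.08125 and keeps 50 − 37.08125 = 12.91875.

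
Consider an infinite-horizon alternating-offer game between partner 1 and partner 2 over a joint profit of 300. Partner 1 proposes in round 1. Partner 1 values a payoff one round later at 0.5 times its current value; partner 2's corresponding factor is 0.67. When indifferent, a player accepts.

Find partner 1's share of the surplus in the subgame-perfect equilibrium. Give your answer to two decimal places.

When partner 1 proposes, partner 2 accepts any offer worth at least 0.67 times what partner 2 would get by proposing next round; and vice versa.
This gives x = 300 − 0.67y and y = 300 − 0.5x, where x and y are each side's share when it proposes.
Hence (1 − 0.67·0.5)x = 300(1 − 0.67), i.e. 0.665·x = 99.
x ≈ 148.8722; partner 2's share is 300 − x ≈ 151.1278.

148.87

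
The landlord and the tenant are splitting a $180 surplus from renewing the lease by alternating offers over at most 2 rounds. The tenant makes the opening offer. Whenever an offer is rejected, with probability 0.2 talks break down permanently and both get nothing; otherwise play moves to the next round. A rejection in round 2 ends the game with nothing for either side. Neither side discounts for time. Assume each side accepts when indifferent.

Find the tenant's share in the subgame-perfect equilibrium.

Round 2 (the landlord proposes): rejection yields 0 for the tenant; the landlord offers 0 and keeps 180.
Round 1 (the tenant proposes): rejecting gives the landlord an expected 0.8 × 180 = 144. The tenant offers 144 and keeps 180 − 144 = 36.

36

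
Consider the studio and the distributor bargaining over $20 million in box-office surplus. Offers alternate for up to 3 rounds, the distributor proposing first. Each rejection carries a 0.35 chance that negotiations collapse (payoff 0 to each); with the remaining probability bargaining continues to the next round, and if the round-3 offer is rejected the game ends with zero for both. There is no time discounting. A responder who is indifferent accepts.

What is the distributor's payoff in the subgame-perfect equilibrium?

By backward induction:
Round 3 (the distributor proposes): rejection yields 0 for the studio; the distributor offers 0 and keeps 20.
Round 2 (the studio proposes): rejecting gives the distributor an expected 0.65 × 20 = 13; the studio offers that and keeps 7.
Round 1 (the distributor proposes): rejecting gives the studio an expected 0.65 × 7 = 4.55; the distributor offers that and keeps 15.45.

15.45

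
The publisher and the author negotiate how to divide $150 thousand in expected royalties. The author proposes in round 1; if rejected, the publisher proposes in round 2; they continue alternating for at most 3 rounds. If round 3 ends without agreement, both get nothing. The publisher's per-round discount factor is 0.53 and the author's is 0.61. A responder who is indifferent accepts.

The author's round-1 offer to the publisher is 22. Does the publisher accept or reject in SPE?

Reject

Round 3 (the author proposes): the publisher will accept anything ≥ 0, so the author offers 0 and keeps 150.
Round 2 (the publisher proposes): the author can get 150 next round, worth 0.61 × 150 = 91.5 now, so the publisher offers 91.5, keeping 58.5.
So by rejecting in round 1, the publisher gets 58.5 next round, worth 0.53 × 58.5 = 31.005 now.
Offer 22 < 31.005, so the publisher rejects.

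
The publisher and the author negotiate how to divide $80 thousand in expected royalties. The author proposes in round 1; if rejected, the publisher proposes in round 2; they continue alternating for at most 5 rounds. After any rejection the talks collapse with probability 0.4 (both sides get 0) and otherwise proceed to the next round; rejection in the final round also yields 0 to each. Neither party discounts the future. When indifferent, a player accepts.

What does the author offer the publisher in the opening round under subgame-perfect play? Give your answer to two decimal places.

Round 5 (the author proposes): rejection yields 0 for the publisher; the author offers 0 and keeps 80.
Round 4 (the publisher proposes): rejecting gives the author an expected 0.6 × 80 = 48. The publisher offers 48 and keeps 80 − 48 = 32.
Round 3 (the author proposes): rejecting gives the publisher an expected 0.6 × 32 = 19.2; the author offers that and keeps 60.8.
Round 2 (the publisher proposes): rejecting gives the author an expected 0.6 × 60.8 = 36.48. The publisher offers 36.48 and keeps 80 − 36.48 = 43.52.
Round 1 (the author proposes): rejecting gives the publisher an expected 0.6 × 43.52 = 26.112; the author offers that and keeps 53.888.

26.11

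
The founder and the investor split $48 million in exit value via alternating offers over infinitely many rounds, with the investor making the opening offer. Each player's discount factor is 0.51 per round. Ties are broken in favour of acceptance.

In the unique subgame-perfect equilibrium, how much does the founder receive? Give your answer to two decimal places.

Let x be the investor's share when the investor proposes and y be the founder's share when the founder proposes.
The founder accepts iff offered ≥ 0.51·y, so x = 48 − 0.51y. Symmetrically y = 48 − 0.51x.
Substituting: x = 48 − 0.51(48 − 0.51x), giving x(1 − 0.51·0.51) = 48(1 − 0.51).
So x = 48 × 0.49 / 0.7399 ≈ 31.7881, and the founder receives 48 − x ≈ 16.2119.

16.21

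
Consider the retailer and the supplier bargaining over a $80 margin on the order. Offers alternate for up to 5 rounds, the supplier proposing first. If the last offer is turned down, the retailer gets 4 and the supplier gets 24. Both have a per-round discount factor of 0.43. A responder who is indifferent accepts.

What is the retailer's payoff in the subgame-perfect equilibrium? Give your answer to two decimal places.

23.37

Round 5 (the supplier proposes): the retailer gets 4 if talks fail, so the supplier offers 4 and keeps 76.
Round 4 (the retailer proposes): the supplier can get 76 next round, worth 0.43 × 76 = 32.68 now. The retailer offers 32.68 and keeps 80 − 32.68 = 47.32.
Round 3 (the supplier proposes): the retailer can get 47.32 next round, worth 0.43 × 47.32 = 20.3476 now, so the supplier offers 20.3476, keeping 59.6524.
Round 2 (the retailer proposes): the supplier can get 59.6524 next round, worth 0.43 × 59.6524 = 25.650532 now, so the retailer offers 25.650532, keeping 54.349468.
Round 1 (the supplier proposes): the retailer can get 54.349468 next round, worth 0.43 × 54.349468 = 23.37027124 now, so the supplier offers 23.37027124, keeping 56.62972876.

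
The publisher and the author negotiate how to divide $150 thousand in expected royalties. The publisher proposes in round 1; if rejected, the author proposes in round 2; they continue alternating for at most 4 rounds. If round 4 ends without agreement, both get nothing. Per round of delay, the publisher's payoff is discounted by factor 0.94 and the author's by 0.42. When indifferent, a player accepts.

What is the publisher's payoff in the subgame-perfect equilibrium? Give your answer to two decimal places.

By backward induction:
Round 4 (the author proposes): rejection yields 0 for the publisher; the author offers 0 and keeps 150.
Round 3 (the publisher proposes): the author can get 150 next round, worth 0.42 × 150 = 63 now, so the publisher offers 63, keeping 87.
Round 2 (the author proposes): the publisher can get 87 next round, worth 0.94 × 87 = 81.78 now; the author offers that and keeps 68.22.
Round 1 (the publisher proposes): the author can get 68.22 next round, worth 0.42 × 68.22 = 28.6524 now, so the publisher offers 28.6524, keeping 121.3476.

121.35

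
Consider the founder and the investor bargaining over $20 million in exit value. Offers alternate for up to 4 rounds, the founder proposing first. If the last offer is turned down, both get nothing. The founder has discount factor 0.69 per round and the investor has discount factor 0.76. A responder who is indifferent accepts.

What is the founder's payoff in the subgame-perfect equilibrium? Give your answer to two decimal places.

7.32

Work backward from the last round.
Round 4 (the investor proposes): rejection yields 0 for the founder; the investor offers 0 and keeps 20.
Round 3 (the founder proposes): the investor can get 20 next round, worth 0.76 × 20 = 15.2 now; the founder offers that and keeps 4.8.
Round 2 (the investor proposes): the founder can get 4.8 next round, worth 0.69 × 4.8 = 3.312 now. The investor offers 3.312 and keeps 20 − 3.312 = 16.688.
Round 1 (the founder proposes): the investor can get 16.688 next round, worth 0.76 × 16.688 = 12.68288 now, so the founder offers 12.68288, keeping 7.31712.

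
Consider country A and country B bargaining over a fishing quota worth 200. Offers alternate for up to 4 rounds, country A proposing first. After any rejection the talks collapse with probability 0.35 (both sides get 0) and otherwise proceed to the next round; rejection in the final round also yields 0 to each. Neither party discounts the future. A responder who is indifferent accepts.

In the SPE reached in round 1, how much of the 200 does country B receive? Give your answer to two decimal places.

100.43

Round 4 (country B proposes): rejection yields 0 for country A; country B offers 0 and keeps 200.
Round 3 (country A proposes): rejecting gives country B an expected 0.65 × 200 = 130. Country A offers 130 and keeps 200 − 130 = 70.
Round 2 (country B proposes): rejecting gives country A an expected 0.65 × 70 = 45.5, so country B offers 45.5, keeping 154.5.
Round 1 (country A proposes): rejecting gives country B an expected 0.65 × 154.5 = 100.425; country A offers that and keeps 99.575.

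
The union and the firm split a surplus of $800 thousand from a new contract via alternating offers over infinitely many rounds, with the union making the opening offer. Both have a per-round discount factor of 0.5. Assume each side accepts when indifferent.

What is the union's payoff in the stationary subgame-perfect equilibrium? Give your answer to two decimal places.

533.33

When the union proposes, the firm accepts any offer worth at least 0.5 times what the firm would get by proposing next round; and vice versa.
This gives x = 800 − 0.5y and y = 800 − 0.5x, where x and y are each side's share when it proposes.
Hence (1 − 0.5·0.5)x = 800(1 − 0.5), i.e. 0.75·x = 400.
x ≈ 533.3333; the firm's share is 800 − x ≈ 266.6667.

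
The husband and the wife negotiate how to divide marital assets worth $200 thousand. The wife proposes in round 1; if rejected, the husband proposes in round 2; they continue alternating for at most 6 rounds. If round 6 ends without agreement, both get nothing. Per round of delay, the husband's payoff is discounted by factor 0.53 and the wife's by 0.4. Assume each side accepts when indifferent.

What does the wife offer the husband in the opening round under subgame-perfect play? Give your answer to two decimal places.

81.85

Round 6 (the husband proposes): rejection yields 0 for the wife; the husband offers 0 and keeps 200.
Round 5 (the wife proposes): the husband can get 200 next round, worth 0.53 × 200 = 106 now; the wife offers that and keeps 94.
Round 4 (the husband proposes): the wife can get 94 next round, worth 0.4 × 94 = 37.6 now; the husband offers that and keeps 162.4.
Round 3 (the wife proposes): the husband can get 162.4 next round, worth 0.53 × 162.4 = 86.072 now, so the wife offers 86.072, keeping 113.928.
Round 2 (the husband proposes): the wife can get 113.928 next round, worth 0.4 × 113.928 = 45.5712 now; the husband offers that and keeps 154.4288.
Round 1 (the wife proposes): the husband can get 154.4288 next round, worth 0.53 × 154.4288 = 81.847264 now. The wife offers 81.847264 and keeps 200 − 81.847264 = 118.152736.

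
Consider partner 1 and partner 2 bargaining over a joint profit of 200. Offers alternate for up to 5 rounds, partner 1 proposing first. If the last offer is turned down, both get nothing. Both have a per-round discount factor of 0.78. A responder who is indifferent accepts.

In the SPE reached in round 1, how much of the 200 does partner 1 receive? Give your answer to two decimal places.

Round 5 (partner 1 proposes): rejection yields 0 for partner 2; partner 1 offers 0 and keeps 200.
Round 4 (partner 2 proposes): partner 1 can get 200 next round, worth 0.78 × 200 = 156 now. Partner 2 offers 156 and keeps 200 − 156 = 44.
Round 3 (partner 1 proposes): partner 2 can get 44 next round, worth 0.78 × 44 = 34.32 now, so partner 1 offers 34.32, keeping 165.68.
Round 2 (partner 2 proposes): partner 1 can get 165.68 next round, worth 0.78 × 165.68 = 129.2304 now, so partner 2 offers 129.2304, keeping 70.7696.
Round 1 (partner 1 proposes): partner 2 can get 70.7696 next round, worth 0.78 × 70.7696 = 55.200288 now, so partner 1 offers 55.200288, keeping 144.799712.

144.80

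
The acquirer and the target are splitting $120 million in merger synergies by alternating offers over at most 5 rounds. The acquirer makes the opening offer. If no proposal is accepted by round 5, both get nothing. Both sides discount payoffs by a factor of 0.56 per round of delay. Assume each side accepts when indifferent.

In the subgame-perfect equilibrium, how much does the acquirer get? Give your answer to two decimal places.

81.16

Round 5 (the acquirer proposes): rejection yields 0 for the target; the acquirer offers 0 and keeps 120.
Round 4 (the target proposes): the acquirer can get 120 next round, worth 0.56 × 120 = 67.2 now; the target offers that and keeps 52.8.
Round 3 (the acquirer proposes): the target can get 52.8 next round, worth 0.56 × 52.8 = 29.568 now. The acquirer offers 29.568 and keeps 120 − 29.568 = 90.432.
Round 2 (the target proposes): the acquirer can get 90.432 next round, worth 0.56 × 90.432 = 50.64192 now; the target offers that and keeps 69.35808.
Round 1 (the acquirer proposes): the target can get 69.35808 next round, worth 0.56 × 69.35808 = 38.8405248 now; the acquirer offers that and keeps 81.1594752.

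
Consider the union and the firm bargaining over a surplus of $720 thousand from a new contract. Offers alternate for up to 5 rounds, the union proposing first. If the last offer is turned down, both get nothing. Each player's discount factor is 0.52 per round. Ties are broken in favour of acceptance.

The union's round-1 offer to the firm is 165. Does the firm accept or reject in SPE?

Reject

Round 5 (the union proposes): the firm will accept anything ≥ 0, so the union offers 0 and keeps 720.
Round 4 (the firm proposes): the union can get 720 next round, worth 0.52 × 720 = 374.4 now. The firm offers 374.4 and keeps 720 − 374.4 = 345.6.
Round 3 (the union proposes): the firm can get 345.6 next round, worth 0.52 × 345.6 = 179.712 now, so the union offers 179.712, keeping 540.288.
Round 2 (the firm proposes): the union can get 540.288 next round, worth 0.52 × 540.288 = 280.94976 now; the firm offers that and keeps 439.05024.
So by rejecting in round 1, the firm gets 439.05024 next round, worth 0.52 × 439.05024 = 228.3061248 now.
Offer 165 < 228.3061248, so the firm rejects.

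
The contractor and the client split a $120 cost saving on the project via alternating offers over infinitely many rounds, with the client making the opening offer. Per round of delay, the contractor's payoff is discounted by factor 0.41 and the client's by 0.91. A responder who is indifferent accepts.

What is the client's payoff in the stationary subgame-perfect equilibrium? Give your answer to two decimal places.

In a stationary SPE each proposer offers the other exactly their discounted continuation value.
If the client keeps x when proposing and the contractor keeps y when proposing, then x = 120 − 0.41y and y = 120 − 0.91x.
Solving: x = 120(1 − 0.41) / (1 − 0.91·0.41) = 70.8 / 0.6269 ≈ 112.9367.
The contractor gets 120 − 112.9367 ≈ 7.0633.

112.94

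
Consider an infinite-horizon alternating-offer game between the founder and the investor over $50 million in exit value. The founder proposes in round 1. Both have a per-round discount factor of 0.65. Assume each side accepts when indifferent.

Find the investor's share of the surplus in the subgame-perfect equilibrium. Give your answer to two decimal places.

19.70

Let x be the founder's share when the founder proposes and y be the investor's share when the investor proposes.
The investor accepts iff offered ≥ 0.65·y, so x = 50 − 0.65y. Symmetrically y = 50 − 0.65x.
Substituting: x = 50 − 0.65(50 − 0.65x), giving x(1 − 0.65·0.65) = 50(1 − 0.65).
So x = 50 × 0.35 / 0.5775 ≈ 30.3030, and the investor receives 50 − x ≈ 19.6970.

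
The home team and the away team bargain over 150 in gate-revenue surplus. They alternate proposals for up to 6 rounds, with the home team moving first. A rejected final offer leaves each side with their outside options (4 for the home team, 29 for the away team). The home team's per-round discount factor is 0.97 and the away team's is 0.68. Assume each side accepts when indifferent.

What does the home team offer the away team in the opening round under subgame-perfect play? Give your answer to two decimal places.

48.27

Round 6 (the away team proposes): the home team gets 4 if talks fail, so the away team offers 4 and keeps 146.
Round 5 (the home team proposes): the away team can get 146 next round, worth 0.68 × 146 = 99.28 now; the home team offers that and keeps 50.72.
Round 4 (the away team proposes): the home team can get 50.72 next round, worth 0.97 × 50.72 = 49.1984 now; the away team offers that and keeps 100.8016.
Round 3 (the home team proposes): the away team can get 100.8016 next round, worth 0.68 × 100.8016 = 68.545088 now. The home team offers 68.545088 and keeps 150 − 68.545088 = 81.454912.
Round 2 (the away team proposes): the home team can get 81.454912 next round, worth 0.97 × 81.454912 = 79.01126464 now. The away team offers 79.01126464 and keeps 150 − 79.01126464 = 70.98873536.
Round 1 (the home team proposes): the away team can get 70.98873536 next round, worth 0.68 × 70.98873536 = 48.2723400448 now. The home team offers 48.2723400448 and keeps 150 − 48.2723400448 = 101.7276599552.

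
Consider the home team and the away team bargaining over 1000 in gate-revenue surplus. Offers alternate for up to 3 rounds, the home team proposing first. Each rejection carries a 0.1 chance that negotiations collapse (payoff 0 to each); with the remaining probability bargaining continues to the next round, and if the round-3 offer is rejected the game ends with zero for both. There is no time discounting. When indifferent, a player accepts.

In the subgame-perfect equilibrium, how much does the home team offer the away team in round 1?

Round 3 (the home team proposes): the away team will accept anything ≥ 0, so the home team offers 0 and keeps 1000.
Round 2 (the away team proposes): rejecting gives the home team an expected 0.9 × 1000 = 900, so the away team offers 900, keeping 100.
Round 1 (the home team proposes): rejecting gives the away team an expected 0.9 × 100 = 90, so the home team offers 90, keeping 910.

90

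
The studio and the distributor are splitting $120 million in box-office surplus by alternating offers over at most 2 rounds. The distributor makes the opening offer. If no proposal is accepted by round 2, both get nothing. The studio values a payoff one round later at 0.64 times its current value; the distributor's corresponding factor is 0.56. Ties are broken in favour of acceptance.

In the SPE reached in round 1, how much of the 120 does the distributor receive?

Work backward from the last round.
Round 2 (the studio proposes): rejection yields 0 for the distributor; the studio offers 0 and keeps 120.
Round 1 (the distributor proposes): the studio can get 120 next round, worth 0.64 × 120 = 76.8 now; the distributor offers that and keeps 43.2.

43.2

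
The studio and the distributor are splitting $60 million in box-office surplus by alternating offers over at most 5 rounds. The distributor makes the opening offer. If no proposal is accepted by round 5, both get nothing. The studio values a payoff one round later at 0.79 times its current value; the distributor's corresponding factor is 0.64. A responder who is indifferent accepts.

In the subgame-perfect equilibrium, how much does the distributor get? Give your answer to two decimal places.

34.31

Round 5 (the distributor proposes): the studio will accept anything ≥ 0, so the distributor offers 0 and keeps 60.
Round 4 (the studio proposes): the distributor can get 60 next round, worth 0.64 × 60 = 38.4 now. The studio offers 38.4 and keeps 60 − 38.4 = 21.6.
Round 3 (the distributor proposes): the studio can get 21.6 next round, worth 0.79 × 21.6 = 17.064 now. The distributor offers 17.064 and keeps 60 − 17.064 = 42.936.
Round 2 (the studio proposes): the distributor can get 42.936 next round, worth 0.64 × 42.936 = 27.47904 now; the studio offers that and keeps 32.52096.
Round 1 (the distributor proposes): the studio can get 32.52096 next round, worth 0.79 × 32.52096 = 25.6915584 now; the distributor offers that and keeps 34.3084416.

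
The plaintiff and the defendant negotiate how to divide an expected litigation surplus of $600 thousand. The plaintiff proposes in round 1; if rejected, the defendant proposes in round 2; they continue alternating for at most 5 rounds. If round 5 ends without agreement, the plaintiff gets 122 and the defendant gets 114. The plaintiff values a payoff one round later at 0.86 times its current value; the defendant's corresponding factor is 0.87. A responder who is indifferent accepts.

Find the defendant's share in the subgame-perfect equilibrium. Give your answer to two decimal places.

191.58

By backward induction:
Round 5 (the plaintiff proposes): the defendant gets 114 if talks fail, so the plaintiff offers 114 and keeps 486.
Round 4 (the defendant proposes): the plaintiff can get 486 next round, worth 0.86 × 486 = 417.96 now, so the defendant offers 417.96, keeping 182.04.
Round 3 (the plaintiff proposes): the defendant can get 182.04 next round, worth 0.87 × 182.04 = 158.3748 now. The plaintiff offers 158.3748 and keeps 600 − 158.3748 = 441.6252.
Round 2 (the defendant proposes): the plaintiff can get 441.6252 next round, worth 0.86 × 441.6252 = 379.797672 now; the defendant offers that and keeps 220.202328.
Round 1 (the plaintiff proposes): the defendant can get 220.202328 next round, worth 0.87 × 220.202328 = 191.57602536 now, so the plaintiff offers 191.57602536, keeping 408.42397464.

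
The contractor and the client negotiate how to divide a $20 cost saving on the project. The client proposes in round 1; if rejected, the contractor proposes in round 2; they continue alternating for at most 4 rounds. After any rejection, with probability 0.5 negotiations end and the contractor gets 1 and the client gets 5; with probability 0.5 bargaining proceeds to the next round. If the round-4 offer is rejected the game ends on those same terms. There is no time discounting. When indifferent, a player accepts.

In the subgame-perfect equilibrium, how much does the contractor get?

Round 4 (the contractor proposes): the client gets 5 if talks fail, so the contractor offers 5 and keeps 15.
Round 3 (the client proposes): rejecting gives the contractor an expected 0.5 × 15 + 0.5 × 1 = 8; the client offers that and keeps 12.
Round 2 (the contractor proposes): rejecting gives the client an expected 0.5 × 12 + 0.5 × 5 = 8.5; the contractor offers that and keeps 11.5.
Round 1 (the client proposes): rejecting gives the contractor an expected 0.5 × 11.5 + 0.5 × 1 = 6.25; the client offers that and keeps 13.75.

6.25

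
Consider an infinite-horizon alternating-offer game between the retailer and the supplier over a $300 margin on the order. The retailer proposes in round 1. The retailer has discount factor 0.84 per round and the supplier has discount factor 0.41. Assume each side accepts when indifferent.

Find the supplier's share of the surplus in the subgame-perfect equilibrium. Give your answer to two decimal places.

30.02

In a stationary SPE each proposer offers the other exactly their discounted continuation value.
If the retailer keeps x when proposing and the supplier keeps y when proposing, then x = 300 − 0.41y and y = 300 − 0.84x.
Solving: x = 300(1 − 0.41) / (1 − 0.84·0.41) = 177 / 0.6556 ≈ 269.9817.
The supplier gets 300 − 269.9817 ≈ 30.0183.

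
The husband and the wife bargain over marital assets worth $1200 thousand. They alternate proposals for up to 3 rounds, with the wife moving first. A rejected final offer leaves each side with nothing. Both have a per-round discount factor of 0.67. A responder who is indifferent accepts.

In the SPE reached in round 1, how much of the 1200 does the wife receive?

Round 3 (the wife proposes): rejection yields 0 for the husband; the wife offers 0 and keeps 1200.
Round 2 (the husband proposes): the wife can get 1200 next round, worth 0.67 × 1200 = 804 now; the husband offers that and keeps 396.
Round 1 (the wife proposes): the husband can get 396 next round, worth 0.67 × 396 = 265.32 now, so the wife offers 265.32, keeping 934.68.

934.68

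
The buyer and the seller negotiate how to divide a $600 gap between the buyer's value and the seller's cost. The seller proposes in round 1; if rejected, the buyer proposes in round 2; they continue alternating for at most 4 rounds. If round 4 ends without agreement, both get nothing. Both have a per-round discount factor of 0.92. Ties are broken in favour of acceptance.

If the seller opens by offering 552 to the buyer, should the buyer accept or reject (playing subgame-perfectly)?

Accept

Work out the buyer's continuation value if the offer is rejected.
Round 4 (the buyer proposes): rejection yields 0 for the seller; the buyer offers 0 and keeps 600.
Round 3 (the seller proposes): the buyer can get 600 next round, worth 0.92 × 600 = 552 now. The seller offers 552 and keeps 600 − 552 = 48.
Round 2 (the buyer proposes): the seller can get 48 next round, worth 0.92 × 48 = 44.16 now, so the buyer offers 44.16, keeping 555.84.
So by rejecting in round 1, the buyer gets 555.84 next round, worth 0.92 × 555.84 = 511.3728 now.
Offer 552 ≥ 511.3728, so the buyer accepts.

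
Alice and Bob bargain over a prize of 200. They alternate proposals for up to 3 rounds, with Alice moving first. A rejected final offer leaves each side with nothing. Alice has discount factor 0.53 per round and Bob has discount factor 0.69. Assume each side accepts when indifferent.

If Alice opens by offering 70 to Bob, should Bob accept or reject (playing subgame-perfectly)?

Round 3 (Alice proposes): rejection yields 0 for Bob; Alice offers 0 and keeps 200.
Round 2 (Bob proposes): Alice can get 200 next round, worth 0.53 × 200 = 106 now; Bob offers that and keeps 94.
So by rejecting in round 1, Bob gets 94 next round, worth 0.69 × 94 = 64.86 now.
Offer 70 ≥ 64.86, so Bob accepts.

Accept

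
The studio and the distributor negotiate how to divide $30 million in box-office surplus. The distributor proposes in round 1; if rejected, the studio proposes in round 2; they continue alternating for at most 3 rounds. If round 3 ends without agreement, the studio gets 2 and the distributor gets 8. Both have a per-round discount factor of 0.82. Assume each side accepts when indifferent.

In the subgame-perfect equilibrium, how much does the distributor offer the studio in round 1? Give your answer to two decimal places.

Round 3 (the distributor proposes): the studio gets 2 if talks fail, so the distributor offers 2 and keeps 28.
Round 2 (the studio proposes): the distributor can get 28 next round, worth 0.82 × 28 = 22.96 now. The studio offers 22.96 and keeps 30 − 22.96 = 7.04.
Round 1 (the distributor proposes): the studio can get 7.04 next round, worth 0.82 × 7.04 = 5.7728 now, so the distributor offers 5.7728, keeping 24.2272.

5.77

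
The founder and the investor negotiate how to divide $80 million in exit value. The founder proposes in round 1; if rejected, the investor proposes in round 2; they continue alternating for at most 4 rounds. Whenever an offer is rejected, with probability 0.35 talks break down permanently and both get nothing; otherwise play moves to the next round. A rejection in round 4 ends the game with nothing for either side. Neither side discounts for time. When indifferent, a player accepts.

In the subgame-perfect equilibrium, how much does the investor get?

By backward induction:
Round 4 (the investor proposes): the founder will accept anything ≥ 0, so the investor offers 0 and keeps 80.
Round 3 (the founder proposes): rejecting gives the investor an expected 0.65 × 80 = 52; the founder offers that and keeps 28.
Round 2 (the investor proposes): rejecting gives the founder an expected 0.65 × 28 = 18.2, so the investor offers 18.2, keeping 61.8.
Round 1 (the founder proposes): rejecting gives the investor an expected 0.65 × 61.8 = 40.17. The founder offers 40.17 and keeps 80 − 40.17 = 39.83.

40.17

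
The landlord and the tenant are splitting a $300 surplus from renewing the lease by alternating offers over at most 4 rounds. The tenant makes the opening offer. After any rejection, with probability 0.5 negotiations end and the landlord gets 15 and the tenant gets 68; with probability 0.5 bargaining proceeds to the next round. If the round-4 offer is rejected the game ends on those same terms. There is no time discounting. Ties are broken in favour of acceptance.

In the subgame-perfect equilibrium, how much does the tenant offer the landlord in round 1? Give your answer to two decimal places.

96.38

By backward induction:
Round 4 (the landlord proposes): the tenant gets 68 if talks fail, so the landlord offers 68 and keeps 232.
Round 3 (the tenant proposes): rejecting gives the landlord an expected 0.5 × 232 + 0.5 × 15 = 123.5, so the tenant offers 123.5, keeping 176.5.
Round 2 (the landlord proposes): rejecting gives the tenant an expected 0.5 × 176.5 + 0.5 × 68 = 122.25; the landlord offers that and keeps 177.75.
Round 1 (the tenant proposes): rejecting gives the landlord an expected 0.5 × 177.75 + 0.5 × 15 = 96.375, so the tenant offers 96.375, keeping 203.625.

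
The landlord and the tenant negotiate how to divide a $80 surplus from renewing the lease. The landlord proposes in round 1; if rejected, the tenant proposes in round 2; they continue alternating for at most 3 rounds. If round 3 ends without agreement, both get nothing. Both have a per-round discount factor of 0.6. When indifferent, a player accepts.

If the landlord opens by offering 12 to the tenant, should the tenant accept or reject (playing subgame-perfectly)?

Reject

Round 3 (the landlord proposes): rejection yields 0 for the tenant; the landlord offers 0 and keeps 80.
Round 2 (the tenant proposes): the landlord can get 80 next round, worth 0.6 × 80 = 48 now, so the tenant offers 48, keeping 32.
So by rejecting in round 1, the tenant gets 32 next round, worth 0.6 × 32 = 19.2 now.
Offer 12 < 19.2, so the tenant rejects.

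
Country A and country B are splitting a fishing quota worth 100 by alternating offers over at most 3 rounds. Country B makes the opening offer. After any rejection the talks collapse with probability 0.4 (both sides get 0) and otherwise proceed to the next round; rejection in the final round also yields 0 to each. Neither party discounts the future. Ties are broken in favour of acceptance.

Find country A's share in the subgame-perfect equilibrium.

By backward induction:
Round 3 (country B proposes): rejection yields 0 for country A; country B offers 0 and keeps 100.
Round 2 (country A proposes): rejecting gives country B an expected 0.6 × 100 = 60, so country A offers 60, keeping 40.
Round 1 (country B proposes): rejecting gives country A an expected 0.6 × 40 = 24. Country B offers 24 and keeps 100 − 24 = 76.

24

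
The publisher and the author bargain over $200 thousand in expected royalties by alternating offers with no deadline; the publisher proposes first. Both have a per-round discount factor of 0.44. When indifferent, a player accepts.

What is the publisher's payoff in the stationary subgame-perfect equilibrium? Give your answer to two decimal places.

138.89

In a stationary SPE each proposer offers the other exactly their discounted continuation value.
If the publisher keeps x when proposing and the author keeps y when proposing, then x = 200 − 0.44y and y = 200 − 0.44x.
Solving: x = 200(1 − 0.44) / (1 − 0.44·0.44) = 112 / 0.8064 ≈ 138.8889.
The author gets 200 − 138.8889 ≈ 61.1111.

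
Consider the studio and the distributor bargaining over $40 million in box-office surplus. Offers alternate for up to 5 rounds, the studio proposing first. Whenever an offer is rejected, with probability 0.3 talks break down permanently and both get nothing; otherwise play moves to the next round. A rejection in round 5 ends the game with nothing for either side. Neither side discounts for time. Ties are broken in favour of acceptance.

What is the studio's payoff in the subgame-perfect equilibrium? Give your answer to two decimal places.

By backward induction:
Round 5 (the studio proposes): rejection yields 0 for the distributor; the studio offers 0 and keeps 40.
Round 4 (the distributor proposes): rejecting gives the studio an expected 0.7 × 40 = 28. The distributor offers 28 and keeps 40 − 28 = 12.
Round 3 (the studio proposes): rejecting gives the distributor an expected 0.7 × 12 = 8.4; the studio offers that and keeps 31.6.
Round 2 (the distributor proposes): rejecting gives the studio an expected 0.7 × 31.6 = 22.12; the distributor offers that and keeps 17.88.
Round 1 (the studio proposes): rejecting gives the distributor an expected 0.7 × 17.88 = 12.516. The studio offers 12.516 and keeps 40 − 12.516 = 27.484.

27.48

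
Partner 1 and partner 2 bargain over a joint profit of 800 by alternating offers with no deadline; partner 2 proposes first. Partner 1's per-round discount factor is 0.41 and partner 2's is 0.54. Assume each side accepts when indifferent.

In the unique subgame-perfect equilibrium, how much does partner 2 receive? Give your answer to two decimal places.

606.22

Let x be partner 2's share when partner 2 proposes and y be partner 1's share when partner 1 proposes.
Partner 1 accepts iff offered ≥ 0.41·y, so x = 800 − 0.41y. Symmetrically y = 800 − 0.54x.
Substituting: x = 800 − 0.41(800 − 0.54x), giving x(1 − 0.54·0.41) = 800(1 − 0.41).
So x = 800 × 0.59 / 0.7786 ≈ 606.2163, and partner 1 receives 800 − x ≈ 193.7837.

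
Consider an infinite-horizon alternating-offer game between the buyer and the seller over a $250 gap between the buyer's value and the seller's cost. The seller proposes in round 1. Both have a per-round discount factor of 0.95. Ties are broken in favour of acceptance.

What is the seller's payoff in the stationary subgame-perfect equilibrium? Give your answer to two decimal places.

In a stationary SPE each proposer offers the other exactly their discounted continuation value.
If the seller keeps x when proposing and the buyer keeps y when proposing, then x = 250 − 0.95y and y = 250 − 0.95x.
Solving: x = 250(1 − 0.95) / (1 − 0.95·0.95) = 12.5 / 0.0975 ≈ 128.2051.
The buyer gets 250 − 128.2051 ≈ 121.7949.

128.21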